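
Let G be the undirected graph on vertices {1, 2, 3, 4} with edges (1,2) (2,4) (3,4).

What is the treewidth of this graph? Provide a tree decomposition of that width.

Treewidth 1.
One such decomposition:
Bags: B1 = {1, 2}  B2 = {2, 4}  B3 = {3, 4}
Tree: B1–B2, B2–B3

Every bag has size at most 2, so the width is 2 − 1 = 1 and tw(G) ≤ 1. Since G has at least one edge (e.g. 1–2), it is not an edgeless graph, so tw(G) ≥ 1. Hence tw(G) = 1 exactly.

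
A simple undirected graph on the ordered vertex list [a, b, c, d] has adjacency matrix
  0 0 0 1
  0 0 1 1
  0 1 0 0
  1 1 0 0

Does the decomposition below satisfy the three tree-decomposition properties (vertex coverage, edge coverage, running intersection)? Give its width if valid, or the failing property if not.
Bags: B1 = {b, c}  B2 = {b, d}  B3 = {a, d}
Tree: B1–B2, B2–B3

Every vertex of G appears in some bag (union = {a, b, c, d}); every edge is covered by a bag; and for each vertex v the set of bags containing v is connected in the bag tree. The decomposition is therefore valid. The largest bag has 2 vertices, so the width is 1.

Yes; width 1.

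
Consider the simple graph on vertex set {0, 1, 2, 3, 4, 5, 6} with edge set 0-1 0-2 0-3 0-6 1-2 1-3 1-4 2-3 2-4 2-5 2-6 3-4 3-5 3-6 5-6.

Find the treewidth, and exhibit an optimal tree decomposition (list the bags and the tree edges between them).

Each bag holds 4 vertices, so the decomposition has width 3, which upper-bounds the treewidth. For the lower bound, the 4 vertices {0, 1, 2, 3} are pairwise adjacent, and any tree decomposition puts a clique entirely inside one bag — forcing width ≥ 3. Combining the bounds, tw(G) = 3.

Treewidth 3.
Bags: B1 = {0, 1, 2, 3}  B2 = {1, 2, 3, 4}  B3 = {0, 2, 3, 6}  B4 = {2, 3, 5, 6}
Tree: B1–B2, B1–B3, B3–B4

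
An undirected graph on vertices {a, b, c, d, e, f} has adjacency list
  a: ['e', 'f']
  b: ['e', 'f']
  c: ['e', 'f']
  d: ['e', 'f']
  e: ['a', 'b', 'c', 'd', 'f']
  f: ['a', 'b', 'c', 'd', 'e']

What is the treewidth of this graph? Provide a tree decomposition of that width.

Treewidth 2.
One such decomposition:
Bags: B1 = {a, e, f}  B2 = {d, e, f}  B3 = {b, e, f}  B4 = {c, e, f}
Tree: B1–B2, B2–B3, B2–B4

The largest bag has 3 vertices, giving width 2; this decomposition certifies tw(G) ≤ 2. On the other hand G contains the 3-clique {d, e, f}. A clique must lie in a single bag of any decomposition, so no decomposition can have width below 2. Hence tw(G) = 2 exactly.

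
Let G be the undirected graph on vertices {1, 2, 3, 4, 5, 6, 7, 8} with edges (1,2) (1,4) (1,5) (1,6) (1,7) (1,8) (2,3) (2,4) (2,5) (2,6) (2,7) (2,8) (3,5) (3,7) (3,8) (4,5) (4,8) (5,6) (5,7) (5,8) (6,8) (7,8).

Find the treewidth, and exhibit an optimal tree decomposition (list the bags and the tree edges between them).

Treewidth 4.
One such decomposition:
Bags: B1 = {1, 2, 5, 6, 8}  B2 = {1, 2, 5, 7, 8}  B3 = {2, 3, 5, 7, 8}  B4 = {1, 2, 4, 5, 8}
Tree: B1–B2, B2–B3, B1–B4

The largest bag has 5 vertices, giving width 4; this decomposition certifies tw(G) ≤ 4. On the other hand G contains the 5-clique {1, 2, 4, 5, 8}. A clique must lie in a single bag of any decomposition, so no decomposition can have width below 4. Combining the bounds, tw(G) = 4.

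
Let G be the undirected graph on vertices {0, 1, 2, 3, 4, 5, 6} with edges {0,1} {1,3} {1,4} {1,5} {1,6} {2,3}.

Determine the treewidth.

A width-1 tree decomposition is:
Bags: B1 = {1, 4}  B2 = {0, 1}  B3 = {1, 3}  B4 = {2, 3}  B5 = {1, 6}  B6 = {1, 5}
Tree: B1–B2, B2–B3, B3–B4, B3–B5, B1–B6
The largest bag has 2 vertices, giving width 1; this decomposition certifies tw(G) ≤ 1. G has an edge, so its treewidth is at least 1. The upper and lower bounds meet at 1, so that is the treewidth.

1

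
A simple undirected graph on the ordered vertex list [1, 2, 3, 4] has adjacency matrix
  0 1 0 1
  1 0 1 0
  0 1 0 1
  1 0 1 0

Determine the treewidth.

A width-2 tree decomposition is:
Bags: B1 = {1, 3, 4}  B2 = {1, 2, 3}
Tree: B1–B2
Every bag has size at most 3, so the width is 3 − 1 = 2 and tw(G) ≤ 2. Since 3–4–1–2–3 is a cycle in G, G is not acyclic. Forests are exactly the graphs of treewidth ≤ 1, so tw(G) ≥ 2. The upper and lower bounds meet at 2, so that is the treewidth.

2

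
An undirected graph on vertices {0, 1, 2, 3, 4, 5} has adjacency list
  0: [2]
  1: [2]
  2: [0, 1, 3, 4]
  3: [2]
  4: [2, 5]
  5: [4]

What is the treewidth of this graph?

A width-1 tree decomposition is:
Bags: B1 = {2, 4}  B2 = {2, 3}  B3 = {4, 5}  B4 = {1, 2}  B5 = {0, 2}
Tree: B1–B2, B1–B3, B2–B4, B4–B5
Every bag has size at most 2, so the width is 2 − 1 = 1 and tw(G) ≤ 1. G has an edge, so its treewidth is at least 1. Therefore the treewidth is 1.

1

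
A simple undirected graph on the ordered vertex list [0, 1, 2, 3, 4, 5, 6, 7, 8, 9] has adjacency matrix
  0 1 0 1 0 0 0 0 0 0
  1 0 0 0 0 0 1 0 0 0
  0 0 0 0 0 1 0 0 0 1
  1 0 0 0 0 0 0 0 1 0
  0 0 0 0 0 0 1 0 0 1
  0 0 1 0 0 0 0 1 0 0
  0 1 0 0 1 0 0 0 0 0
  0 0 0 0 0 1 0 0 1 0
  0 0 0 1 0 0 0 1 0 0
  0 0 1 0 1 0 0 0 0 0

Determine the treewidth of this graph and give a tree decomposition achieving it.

The largest bag has 3 vertices, giving width 2; this decomposition certifies tw(G) ≤ 2. For the lower bound, G contains the cycle 4–9–2–5–7–8–3–0–1–6–4, so G is not a forest; only forests have treewidth ≤ 1, hence tw(G) ≥ 2. Hence tw(G) = 2 exactly.

Treewidth 2.
Bags: B1 = {2, 4, 9}  B2 = {2, 4, 5}  B3 = {4, 5, 7}  B4 = {4, 7, 8}  B5 = {3, 4, 8}  B6 = {0, 3, 4}  B7 = {0, 1, 4}  B8 = {1, 4, 6}
Tree: B1–B2, B2–B3, B3–B4, B4–B5, B5–B6, B6–B7, B7–B8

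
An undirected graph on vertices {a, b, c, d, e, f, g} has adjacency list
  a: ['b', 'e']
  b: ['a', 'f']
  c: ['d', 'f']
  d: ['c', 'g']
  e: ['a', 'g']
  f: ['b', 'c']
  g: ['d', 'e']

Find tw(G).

2

A width-2 tree decomposition is:
Bags: B1 = {a, b, e}  B2 = {b, e, g}  B3 = {b, d, g}  B4 = {b, c, d}  B5 = {b, c, f}
Tree: B1–B2, B2–B3, B3–B4, B4–B5
Every bag has size at most 3, so the width is 3 − 1 = 2 and tw(G) ≤ 2. Since b–a–e–g–d–c–f–b is a cycle in G, G is not acyclic. Forests are exactly the graphs of treewidth ≤ 1, so tw(G) ≥ 2. Therefore the treewidth is 2.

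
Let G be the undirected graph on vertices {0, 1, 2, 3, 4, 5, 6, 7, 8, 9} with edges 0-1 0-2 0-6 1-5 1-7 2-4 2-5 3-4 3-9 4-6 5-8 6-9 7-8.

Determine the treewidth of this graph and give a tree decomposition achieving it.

Treewidth 2.
One such decomposition:
Bags: B1 = {3, 4, 9}  B2 = {4, 6, 9}  B3 = {2, 4, 6}  B4 = {0, 2, 6}  B5 = {0, 2, 5}  B6 = {0, 1, 5}  B7 = {1, 5, 8}  B8 = {1, 7, 8}
Tree: B1–B2, B2–B3, B3–B4, B4–B5, B5–B6, B6–B7, B7–B8

Each bag holds 3 vertices, so the decomposition has width 2, which upper-bounds the treewidth. The edges 3–9–6–4–3 form a cycle, so G is not a tree and its treewidth is at least 2. Combining the bounds, tw(G) = 2.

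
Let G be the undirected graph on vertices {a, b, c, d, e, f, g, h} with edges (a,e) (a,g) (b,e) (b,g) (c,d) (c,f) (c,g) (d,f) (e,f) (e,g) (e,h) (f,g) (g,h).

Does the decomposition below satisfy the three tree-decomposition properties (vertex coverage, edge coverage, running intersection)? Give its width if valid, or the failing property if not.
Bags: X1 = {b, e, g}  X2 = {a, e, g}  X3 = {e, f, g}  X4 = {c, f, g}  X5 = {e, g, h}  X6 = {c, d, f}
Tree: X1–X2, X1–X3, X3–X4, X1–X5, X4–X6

Yes; width 2.

Every vertex of G appears in some bag (union = {a, b, c, d, e, f, g, h}); every edge is covered by a bag; and for each vertex v the set of bags containing v is connected in the bag tree. The decomposition is therefore valid. The largest bag has 3 vertices, so the width is 2.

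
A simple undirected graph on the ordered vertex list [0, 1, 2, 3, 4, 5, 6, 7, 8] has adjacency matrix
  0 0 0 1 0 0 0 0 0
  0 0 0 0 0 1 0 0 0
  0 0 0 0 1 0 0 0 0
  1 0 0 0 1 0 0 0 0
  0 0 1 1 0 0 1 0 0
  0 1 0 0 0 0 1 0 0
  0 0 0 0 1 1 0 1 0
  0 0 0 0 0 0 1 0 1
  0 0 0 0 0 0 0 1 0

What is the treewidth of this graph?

A width-1 tree decomposition is:
Bags: B1 = {2, 4}  B2 = {4, 6}  B3 = {3, 4}  B4 = {0, 3}  B5 = {5, 6}  B6 = {6, 7}  B7 = {7, 8}  B8 = {1, 5}
Tree: B1–B2, B2–B3, B3–B4, B2–B5, B2–B6, B6–B7, B5–B8
The largest bag has 2 vertices, giving width 1; this decomposition certifies tw(G) ≤ 1. G has an edge, so its treewidth is at least 1. The upper and lower bounds meet at 1, so that is the treewidth.

1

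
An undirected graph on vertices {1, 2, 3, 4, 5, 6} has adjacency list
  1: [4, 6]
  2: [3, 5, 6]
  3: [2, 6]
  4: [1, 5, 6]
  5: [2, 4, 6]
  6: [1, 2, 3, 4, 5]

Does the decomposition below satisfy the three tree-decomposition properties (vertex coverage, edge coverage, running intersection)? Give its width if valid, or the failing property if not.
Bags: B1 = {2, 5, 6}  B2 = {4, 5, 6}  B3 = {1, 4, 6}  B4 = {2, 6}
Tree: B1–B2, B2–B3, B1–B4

No — vertex 3 appears in no bag.

A tree decomposition must satisfy three properties: every vertex lies in some bag; for every edge, both endpoints lie together in some bag; and for every vertex, the bags containing it form a connected subtree. Here vertex 3 appears in no bag, so the decomposition is invalid.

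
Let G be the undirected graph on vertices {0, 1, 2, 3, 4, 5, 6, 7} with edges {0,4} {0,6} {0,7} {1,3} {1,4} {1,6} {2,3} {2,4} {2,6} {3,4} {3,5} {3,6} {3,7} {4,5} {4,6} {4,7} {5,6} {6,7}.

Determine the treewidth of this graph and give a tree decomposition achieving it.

Each bag holds 4 vertices, so the decomposition has width 3, which upper-bounds the treewidth. For the lower bound, the 4 vertices {0, 4, 6, 7} are pairwise adjacent, and any tree decomposition puts a clique entirely inside one bag — forcing width ≥ 3. Combining the bounds, tw(G) = 3.

Treewidth 3.
One optimal decomposition is:
Bags: B1 = {3, 4, 6, 7}  B2 = {1, 3, 4, 6}  B3 = {0, 4, 6, 7}  B4 = {3, 4, 5, 6}  B5 = {2, 3, 4, 6}
Tree: B1–B2, B1–B3, B2–B4, B4–B5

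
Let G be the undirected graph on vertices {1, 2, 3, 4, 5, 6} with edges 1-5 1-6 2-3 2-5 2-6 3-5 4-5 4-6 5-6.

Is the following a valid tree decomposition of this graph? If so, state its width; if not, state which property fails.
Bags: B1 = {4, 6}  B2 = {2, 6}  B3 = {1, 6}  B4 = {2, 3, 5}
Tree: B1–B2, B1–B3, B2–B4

No — edge (4,5) lies in no bag.

A tree decomposition must satisfy three properties: every vertex lies in some bag; for every edge, both endpoints lie together in some bag; and for every vertex, the bags containing it form a connected subtree. Here edge (4,5) lies in no bag, so the decomposition is invalid.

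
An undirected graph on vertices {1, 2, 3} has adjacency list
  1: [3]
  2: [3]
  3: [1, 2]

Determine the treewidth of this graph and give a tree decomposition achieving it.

Every bag has size at most 2, so the width is 2 − 1 = 1 and tw(G) ≤ 1. Any graph with an edge has treewidth ≥ 1, and G has the edge 2–3. Therefore the treewidth is 1.

Treewidth 1.
One optimal decomposition is:
Bags: B1 = {2, 3}  B2 = {1, 3}
Tree: B1–B2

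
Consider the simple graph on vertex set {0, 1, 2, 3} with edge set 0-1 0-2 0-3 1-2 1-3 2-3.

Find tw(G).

3

A width-3 tree decomposition is:
Bags: B1 = {0, 1, 2, 3}
Tree: (single bag)
With just one bag of size 4, the width is 4 − 1 = 3, so tw(G) ≤ 3. On the other hand G contains the 4-clique {0, 1, 2, 3}. A clique must lie in a single bag of any decomposition, so no decomposition can have width below 3. Combining the bounds, tw(G) = 3.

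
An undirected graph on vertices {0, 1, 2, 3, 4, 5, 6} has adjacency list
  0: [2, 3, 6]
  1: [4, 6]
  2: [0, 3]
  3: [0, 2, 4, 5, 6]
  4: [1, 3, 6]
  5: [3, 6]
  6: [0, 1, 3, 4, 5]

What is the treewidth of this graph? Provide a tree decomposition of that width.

Treewidth 2.
One optimal decomposition is:
Bags: B1 = {3, 4, 6}  B2 = {0, 3, 6}  B3 = {3, 5, 6}  B4 = {1, 4, 6}  B5 = {0, 2, 3}
Tree: B1–B2, B2–B3, B1–B4, B2–B5

Each bag holds 3 vertices, so the decomposition has width 2, which upper-bounds the treewidth. For the lower bound, the 3 vertices {1, 4, 6} are pairwise adjacent, and any tree decomposition puts a clique entirely inside one bag — forcing width ≥ 2. The upper and lower bounds meet at 2, so that is the treewidth.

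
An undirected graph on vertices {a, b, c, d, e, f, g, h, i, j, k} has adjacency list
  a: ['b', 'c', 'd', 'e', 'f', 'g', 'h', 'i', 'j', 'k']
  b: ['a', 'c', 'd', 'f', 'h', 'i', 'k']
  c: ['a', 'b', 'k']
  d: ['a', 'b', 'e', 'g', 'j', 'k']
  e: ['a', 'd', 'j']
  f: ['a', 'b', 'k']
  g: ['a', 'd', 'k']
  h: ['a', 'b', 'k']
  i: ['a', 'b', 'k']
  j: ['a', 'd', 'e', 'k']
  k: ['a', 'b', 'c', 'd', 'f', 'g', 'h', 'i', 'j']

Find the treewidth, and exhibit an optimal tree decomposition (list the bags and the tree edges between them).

Treewidth 3.
Bags: B1 = {a, b, h, k}  B2 = {a, b, c, k}  B3 = {a, b, d, k}  B4 = {a, d, g, k}  B5 = {a, b, f, k}  B6 = {a, b, i, k}  B7 = {a, d, j, k}  B8 = {a, d, e, j}
Tree: B1–B2, B2–B3, B3–B4, B1–B5, B3–B6, B4–B7, B7–B8

Each bag holds 4 vertices, so the decomposition has width 3, which upper-bounds the treewidth. Conversely, {a, d, e, j} is a clique of size 4, and the vertices of any clique must share a bag in every tree decomposition; so some bag has ≥ 4 vertices and tw(G) ≥ 3. Hence tw(G) = 3 exactly.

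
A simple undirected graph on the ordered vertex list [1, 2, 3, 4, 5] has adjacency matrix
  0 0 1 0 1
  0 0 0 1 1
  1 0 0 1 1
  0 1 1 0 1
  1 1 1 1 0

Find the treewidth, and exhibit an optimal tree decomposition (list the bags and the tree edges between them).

Every bag has size at most 3, so the width is 3 − 1 = 2 and tw(G) ≤ 2. For the lower bound, the 3 vertices {2, 4, 5} are pairwise adjacent, and any tree decomposition puts a clique entirely inside one bag — forcing width ≥ 2. The upper and lower bounds meet at 2, so that is the treewidth.

Treewidth 2.
One such decomposition:
Bags: B1 = {3, 4, 5}  B2 = {2, 4, 5}  B3 = {1, 3, 5}
Tree: B1–B2, B1–B3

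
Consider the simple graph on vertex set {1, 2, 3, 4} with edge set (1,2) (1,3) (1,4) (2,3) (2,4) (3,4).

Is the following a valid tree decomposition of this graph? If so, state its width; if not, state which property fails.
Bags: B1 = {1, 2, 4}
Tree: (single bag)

No — vertex 3 appears in no bag.

A tree decomposition must satisfy three properties: every vertex lies in some bag; for every edge, both endpoints lie together in some bag; and for every vertex, the bags containing it form a connected subtree. Here vertex 3 appears in no bag, so the decomposition is invalid.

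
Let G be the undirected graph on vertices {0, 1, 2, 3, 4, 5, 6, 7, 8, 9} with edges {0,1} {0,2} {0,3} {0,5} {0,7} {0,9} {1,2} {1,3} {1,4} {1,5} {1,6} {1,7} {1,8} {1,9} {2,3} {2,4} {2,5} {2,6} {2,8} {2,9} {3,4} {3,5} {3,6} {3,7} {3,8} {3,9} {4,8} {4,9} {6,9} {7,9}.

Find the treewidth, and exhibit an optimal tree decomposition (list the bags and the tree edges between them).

The largest bag has 5 vertices, giving width 4; this decomposition certifies tw(G) ≤ 4. On the other hand G contains the 5-clique {1, 2, 3, 4, 8}. A clique must lie in a single bag of any decomposition, so no decomposition can have width below 4. Therefore the treewidth is 4.

Treewidth 4.
Bags: B1 = {1, 2, 3, 6, 9}  B2 = {0, 1, 2, 3, 9}  B3 = {0, 1, 2, 3, 5}  B4 = {0, 1, 3, 7, 9}  B5 = {1, 2, 3, 4, 9}  B6 = {1, 2, 3, 4, 8}
Tree: B1–B2, B2–B3, B2–B4, B1–B5, B5–B6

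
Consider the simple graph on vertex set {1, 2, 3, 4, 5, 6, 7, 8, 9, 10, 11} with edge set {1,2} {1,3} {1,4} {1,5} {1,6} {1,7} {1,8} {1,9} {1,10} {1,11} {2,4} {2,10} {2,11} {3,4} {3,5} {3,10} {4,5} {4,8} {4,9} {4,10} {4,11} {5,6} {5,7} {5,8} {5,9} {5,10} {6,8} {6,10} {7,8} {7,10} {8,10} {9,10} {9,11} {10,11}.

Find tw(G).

A width-4 tree decomposition is:
Bags: B1 = {1, 4, 5, 9, 10}  B2 = {1, 4, 9, 10, 11}  B3 = {1, 3, 4, 5, 10}  B4 = {1, 4, 5, 8, 10}  B5 = {1, 2, 4, 10, 11}  B6 = {1, 5, 6, 8, 10}  B7 = {1, 5, 7, 8, 10}
Tree: B1–B2, B1–B3, B1–B4, B2–B5, B4–B6, B4–B7
The largest bag has 5 vertices, giving width 4; this decomposition certifies tw(G) ≤ 4. On the other hand G contains the 5-clique {1, 2, 4, 10, 11}. A clique must lie in a single bag of any decomposition, so no decomposition can have width below 4. Combining the bounds, tw(G) = 4.

4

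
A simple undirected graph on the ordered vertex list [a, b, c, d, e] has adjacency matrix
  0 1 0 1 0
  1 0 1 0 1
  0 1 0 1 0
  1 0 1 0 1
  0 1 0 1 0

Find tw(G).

A width-2 tree decomposition is:
Bags: B1 = {b, d, e}  B2 = {b, c, d}  B3 = {a, b, d}
Tree: B1–B2, B2–B3
The largest bag has 3 vertices, giving width 2; this decomposition certifies tw(G) ≤ 2. Since d–e–b–c–d is a cycle in G, G is not acyclic. Forests are exactly the graphs of treewidth ≤ 1, so tw(G) ≥ 2. Combining the bounds, tw(G) = 2.

2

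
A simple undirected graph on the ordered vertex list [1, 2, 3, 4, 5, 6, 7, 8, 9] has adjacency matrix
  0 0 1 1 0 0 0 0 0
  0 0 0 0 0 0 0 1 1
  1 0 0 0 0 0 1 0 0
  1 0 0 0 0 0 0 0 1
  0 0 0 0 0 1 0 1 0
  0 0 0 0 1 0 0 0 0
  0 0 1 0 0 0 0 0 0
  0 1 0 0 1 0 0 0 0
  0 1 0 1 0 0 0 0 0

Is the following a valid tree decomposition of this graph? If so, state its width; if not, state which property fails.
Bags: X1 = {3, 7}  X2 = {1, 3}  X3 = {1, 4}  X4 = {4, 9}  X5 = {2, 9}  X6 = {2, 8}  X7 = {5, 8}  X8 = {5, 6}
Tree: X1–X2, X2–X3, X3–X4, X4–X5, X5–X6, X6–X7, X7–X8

Checking the three conditions: (i) the bags cover all of {1, 2, 3, 4, 5, 6, 7, 8, 9}; (ii) for each edge, some bag contains both endpoints; (iii) the bags containing any fixed vertex form a subtree. All hold, so the decomposition is valid with width 2 − 1 = 1.

Yes; width 1.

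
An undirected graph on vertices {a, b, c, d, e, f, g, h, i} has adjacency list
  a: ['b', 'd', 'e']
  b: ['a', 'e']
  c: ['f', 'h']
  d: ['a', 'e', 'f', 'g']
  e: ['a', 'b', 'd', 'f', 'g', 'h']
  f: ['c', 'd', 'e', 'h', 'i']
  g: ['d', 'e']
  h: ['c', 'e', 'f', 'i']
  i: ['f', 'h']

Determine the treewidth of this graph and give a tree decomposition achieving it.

Treewidth 2.
One such decomposition:
Bags: B1 = {e, f, h}  B2 = {d, e, f}  B3 = {c, f, h}  B4 = {d, e, g}  B5 = {a, d, e}  B6 = {f, h, i}  B7 = {a, b, e}
Tree: B1–B2, B1–B3, B2–B4, B2–B5, B1–B6, B5–B7

The largest bag has 3 vertices, giving width 2; this decomposition certifies tw(G) ≤ 2. For the lower bound, the 3 vertices {d, e, g} are pairwise adjacent, and any tree decomposition puts a clique entirely inside one bag — forcing width ≥ 2. Combining the bounds, tw(G) = 2.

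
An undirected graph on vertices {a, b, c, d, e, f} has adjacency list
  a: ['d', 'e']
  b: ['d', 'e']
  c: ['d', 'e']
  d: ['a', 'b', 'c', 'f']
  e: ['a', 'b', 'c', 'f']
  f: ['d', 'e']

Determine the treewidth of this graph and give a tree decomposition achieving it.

Treewidth 2.
One optimal decomposition is:
Bags: B1 = {d, e, f}  B2 = {c, d, e}  B3 = {b, d, e}  B4 = {a, d, e}
Tree: B1–B2, B2–B3, B3–B4

Every bag has size at most 3, so the width is 3 − 1 = 2 and tw(G) ≤ 2. The edges f–e–c–d–f form a cycle, so G is not a tree and its treewidth is at least 2. Therefore the treewidth is 2.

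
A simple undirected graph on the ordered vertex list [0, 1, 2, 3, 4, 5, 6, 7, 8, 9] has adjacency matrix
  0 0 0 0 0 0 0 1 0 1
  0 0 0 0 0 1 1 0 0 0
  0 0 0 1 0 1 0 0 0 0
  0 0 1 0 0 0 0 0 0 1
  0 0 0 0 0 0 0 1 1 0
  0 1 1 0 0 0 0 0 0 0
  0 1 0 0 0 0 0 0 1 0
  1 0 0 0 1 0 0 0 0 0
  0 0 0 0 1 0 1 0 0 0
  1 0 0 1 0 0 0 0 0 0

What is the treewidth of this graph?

2

A width-2 tree decomposition is:
Bags: B1 = {0, 4, 7}  B2 = {0, 4, 8}  B3 = {0, 6, 8}  B4 = {0, 1, 6}  B5 = {0, 1, 5}  B6 = {0, 2, 5}  B7 = {0, 2, 3}  B8 = {0, 3, 9}
Tree: B1–B2, B2–B3, B3–B4, B4–B5, B5–B6, B6–B7, B7–B8
Each bag holds 3 vertices, so the decomposition has width 2, which upper-bounds the treewidth. Since 0–7–4–8–6–1–5–2–3–9–0 is a cycle in G, G is not acyclic. Forests are exactly the graphs of treewidth ≤ 1, so tw(G) ≥ 2. Hence tw(G) = 2 exactly.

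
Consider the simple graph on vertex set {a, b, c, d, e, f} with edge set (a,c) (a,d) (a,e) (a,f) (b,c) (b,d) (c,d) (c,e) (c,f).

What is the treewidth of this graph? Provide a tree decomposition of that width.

Treewidth 2.
One optimal decomposition is:
Bags: B1 = {a, c, d}  B2 = {a, c, e}  B3 = {b, c, d}  B4 = {a, c, f}
Tree: B1–B2, B1–B3, B2–B4

Each bag holds 3 vertices, so the decomposition has width 2, which upper-bounds the treewidth. On the other hand G contains the 3-clique {a, c, d}. A clique must lie in a single bag of any decomposition, so no decomposition can have width below 2. The upper and lower bounds meet at 2, so that is the treewidth.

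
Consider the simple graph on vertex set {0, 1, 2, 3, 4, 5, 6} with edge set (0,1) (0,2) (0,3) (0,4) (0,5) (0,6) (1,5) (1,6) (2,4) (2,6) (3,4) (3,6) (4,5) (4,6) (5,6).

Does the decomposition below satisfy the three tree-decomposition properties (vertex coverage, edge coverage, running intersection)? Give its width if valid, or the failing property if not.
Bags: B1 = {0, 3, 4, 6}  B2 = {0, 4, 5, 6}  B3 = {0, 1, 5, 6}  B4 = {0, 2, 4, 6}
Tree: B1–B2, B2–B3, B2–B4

Vertex coverage: the bags together contain {0, 1, 2, 3, 4, 5, 6}, the full vertex set. Edge coverage: each edge of G has both endpoints in at least one bag. Running intersection: for every vertex, the bags containing it form a connected subtree. All three properties hold, so this is a valid tree decomposition of width max|bag| − 1 = 3, and hence tw(G) ≤ 3.

Yes; width 3.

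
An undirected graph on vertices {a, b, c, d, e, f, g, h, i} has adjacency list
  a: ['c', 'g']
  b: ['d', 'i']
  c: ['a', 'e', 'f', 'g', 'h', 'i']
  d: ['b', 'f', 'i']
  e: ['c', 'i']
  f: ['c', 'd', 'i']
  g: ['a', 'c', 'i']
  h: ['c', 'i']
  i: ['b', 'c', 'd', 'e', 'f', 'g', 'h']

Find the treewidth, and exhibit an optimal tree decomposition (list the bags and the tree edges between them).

Each bag holds 3 vertices, so the decomposition has width 2, which upper-bounds the treewidth. For the lower bound, the 3 vertices {a, c, g} are pairwise adjacent, and any tree decomposition puts a clique entirely inside one bag — forcing width ≥ 2. Hence tw(G) = 2 exactly.

Treewidth 2.
One optimal decomposition is:
Bags: B1 = {c, h, i}  B2 = {c, f, i}  B3 = {c, e, i}  B4 = {d, f, i}  B5 = {b, d, i}  B6 = {c, g, i}  B7 = {a, c, g}
Tree: B1–B2, B2–B3, B2–B4, B4–B5, B3–B6, B6–B7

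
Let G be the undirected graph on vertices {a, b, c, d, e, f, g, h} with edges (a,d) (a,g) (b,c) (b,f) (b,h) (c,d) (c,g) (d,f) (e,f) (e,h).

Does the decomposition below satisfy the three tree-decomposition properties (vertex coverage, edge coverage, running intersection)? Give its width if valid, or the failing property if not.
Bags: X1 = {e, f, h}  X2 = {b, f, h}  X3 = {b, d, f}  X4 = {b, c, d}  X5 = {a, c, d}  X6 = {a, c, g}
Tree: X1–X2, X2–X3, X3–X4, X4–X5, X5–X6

Checking the three conditions: (i) the bags cover all of {a, b, c, d, e, f, g, h}; (ii) for each edge, some bag contains both endpoints; (iii) the bags containing any fixed vertex form a subtree. All hold, so the decomposition is valid with width 3 − 1 = 2.

Yes; width 2.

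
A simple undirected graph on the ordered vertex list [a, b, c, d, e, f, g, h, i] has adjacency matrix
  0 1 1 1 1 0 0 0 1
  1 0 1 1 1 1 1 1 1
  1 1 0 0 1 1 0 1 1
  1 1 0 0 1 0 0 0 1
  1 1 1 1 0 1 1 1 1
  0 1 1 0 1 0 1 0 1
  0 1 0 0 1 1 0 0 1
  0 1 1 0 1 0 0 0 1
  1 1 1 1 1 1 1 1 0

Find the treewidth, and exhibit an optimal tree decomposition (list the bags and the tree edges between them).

Every bag has size at most 5, so the width is 5 − 1 = 4 and tw(G) ≤ 4. For the lower bound, the 5 vertices {a, b, d, e, i} are pairwise adjacent, and any tree decomposition puts a clique entirely inside one bag — forcing width ≥ 4. The upper and lower bounds meet at 4, so that is the treewidth.

Treewidth 4.
Bags: B1 = {b, c, e, h, i}  B2 = {a, b, c, e, i}  B3 = {a, b, d, e, i}  B4 = {b, c, e, f, i}  B5 = {b, e, f, g, i}
Tree: B1–B2, B2–B3, B1–B4, B4–B5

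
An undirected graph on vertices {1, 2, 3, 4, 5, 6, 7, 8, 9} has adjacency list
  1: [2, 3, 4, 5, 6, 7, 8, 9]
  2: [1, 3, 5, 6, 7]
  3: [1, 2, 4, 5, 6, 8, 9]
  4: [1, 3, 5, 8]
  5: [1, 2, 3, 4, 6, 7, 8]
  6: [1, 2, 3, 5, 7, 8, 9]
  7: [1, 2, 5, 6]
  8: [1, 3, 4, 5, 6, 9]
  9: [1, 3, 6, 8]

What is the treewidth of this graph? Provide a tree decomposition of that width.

Treewidth 4.
One such decomposition:
Bags: B1 = {1, 3, 5, 6, 8}  B2 = {1, 3, 6, 8, 9}  B3 = {1, 2, 3, 5, 6}  B4 = {1, 2, 5, 6, 7}  B5 = {1, 3, 4, 5, 8}
Tree: B1–B2, B1–B3, B3–B4, B1–B5

The largest bag has 5 vertices, giving width 4; this decomposition certifies tw(G) ≤ 4. For the lower bound, the 5 vertices {1, 3, 6, 8, 9} are pairwise adjacent, and any tree decomposition puts a clique entirely inside one bag — forcing width ≥ 4. Therefore the treewidth is 4.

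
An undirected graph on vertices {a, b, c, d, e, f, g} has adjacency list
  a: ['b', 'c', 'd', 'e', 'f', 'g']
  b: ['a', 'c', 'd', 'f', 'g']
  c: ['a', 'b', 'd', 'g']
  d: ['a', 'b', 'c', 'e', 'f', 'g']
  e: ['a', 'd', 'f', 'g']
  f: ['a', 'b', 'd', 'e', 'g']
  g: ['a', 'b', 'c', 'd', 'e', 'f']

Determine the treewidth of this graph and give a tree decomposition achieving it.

Treewidth 4.
One such decomposition:
Bags: B1 = {a, b, d, f, g}  B2 = {a, d, e, f, g}  B3 = {a, b, c, d, g}
Tree: B1–B2, B1–B3

Every bag has size at most 5, so the width is 5 − 1 = 4 and tw(G) ≤ 4. On the other hand G contains the 5-clique {a, b, c, d, g}. A clique must lie in a single bag of any decomposition, so no decomposition can have width below 4. Combining the bounds, tw(G) = 4.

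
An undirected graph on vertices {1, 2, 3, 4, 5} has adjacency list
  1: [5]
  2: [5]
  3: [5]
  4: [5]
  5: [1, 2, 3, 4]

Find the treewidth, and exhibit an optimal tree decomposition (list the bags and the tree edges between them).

Treewidth 1.
Bags: B1 = {1, 5}  B2 = {4, 5}  B3 = {3, 5}  B4 = {2, 5}
Tree: B1–B2, B2–B3, B1–B4

Each bag holds 2 vertices, so the decomposition has width 1, which upper-bounds the treewidth. Since G has at least one edge (e.g. 1–5), it is not an edgeless graph, so tw(G) ≥ 1. Combining the bounds, tw(G) = 1.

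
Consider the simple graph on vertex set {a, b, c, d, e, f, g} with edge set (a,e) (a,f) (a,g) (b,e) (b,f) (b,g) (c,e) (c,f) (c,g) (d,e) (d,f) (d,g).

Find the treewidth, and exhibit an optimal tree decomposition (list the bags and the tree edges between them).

Treewidth 3.
Bags: B1 = {c, e, f, g}  B2 = {b, e, f, g}  B3 = {a, e, f, g}  B4 = {d, e, f, g}
Tree: B1–B2, B2–B3, B3–B4

The largest bag has 4 vertices, giving width 3; this decomposition certifies tw(G) ≤ 3. For the lower bound: the 4 vertex sets {c,e}, {b,f}, {g}, {a} are disjoint, each induces a connected subgraph, and every pair is joined by at least one edge of G. Contracting each set to a single vertex therefore yields K_{4} as a minor, and since treewidth is minor-monotone, tw(G) ≥ tw(K_{4}) = 3. Hence tw(G) = 3 exactly.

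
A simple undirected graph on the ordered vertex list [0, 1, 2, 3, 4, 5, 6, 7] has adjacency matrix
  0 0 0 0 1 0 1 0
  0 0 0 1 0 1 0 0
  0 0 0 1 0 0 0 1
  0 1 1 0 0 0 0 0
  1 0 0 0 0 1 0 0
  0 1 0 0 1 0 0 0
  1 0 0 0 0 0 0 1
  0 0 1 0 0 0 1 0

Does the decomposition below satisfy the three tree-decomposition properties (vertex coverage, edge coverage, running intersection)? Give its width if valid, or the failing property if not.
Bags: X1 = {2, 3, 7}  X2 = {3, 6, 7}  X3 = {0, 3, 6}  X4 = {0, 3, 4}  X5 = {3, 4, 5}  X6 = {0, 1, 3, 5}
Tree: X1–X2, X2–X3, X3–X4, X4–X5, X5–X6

A tree decomposition must satisfy three properties: every vertex lies in some bag; for every edge, both endpoints lie together in some bag; and for every vertex, the bags containing it form a connected subtree. Here bags containing vertex 0 are not connected in the tree, so the decomposition is invalid.

No — bags containing vertex 0 are not connected in the tree.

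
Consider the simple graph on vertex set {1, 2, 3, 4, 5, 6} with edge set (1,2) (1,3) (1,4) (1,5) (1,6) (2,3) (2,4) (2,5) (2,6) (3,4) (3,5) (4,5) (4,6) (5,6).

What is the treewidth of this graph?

4

A width-4 tree decomposition is:
Bags: B1 = {1, 2, 4, 5, 6}  B2 = {1, 2, 3, 4, 5}
Tree: B1–B2
The largest bag has 5 vertices, giving width 4; this decomposition certifies tw(G) ≤ 4. Conversely, {1, 2, 3, 4, 5} is a clique of size 5, and the vertices of any clique must share a bag in every tree decomposition; so some bag has ≥ 5 vertices and tw(G) ≥ 4. Hence tw(G) = 4 exactly.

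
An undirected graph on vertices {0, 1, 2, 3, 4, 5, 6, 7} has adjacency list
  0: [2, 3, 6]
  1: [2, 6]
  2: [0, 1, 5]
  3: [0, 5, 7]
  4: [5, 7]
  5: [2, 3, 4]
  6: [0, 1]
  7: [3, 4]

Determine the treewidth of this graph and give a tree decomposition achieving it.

Treewidth 2.
Bags: B1 = {0, 1, 6}  B2 = {0, 1, 2}  B3 = {0, 2, 3}  B4 = {2, 3, 5}  B5 = {3, 5, 7}  B6 = {4, 5, 7}
Tree: B1–B2, B2–B3, B3–B4, B4–B5, B5–B6

Each bag holds 3 vertices, so the decomposition has width 2, which upper-bounds the treewidth. For the lower bound, G contains the cycle 6–1–2–0–6, so G is not a forest; only forests have treewidth ≤ 1, hence tw(G) ≥ 2. The upper and lower bounds meet at 2, so that is the treewidth.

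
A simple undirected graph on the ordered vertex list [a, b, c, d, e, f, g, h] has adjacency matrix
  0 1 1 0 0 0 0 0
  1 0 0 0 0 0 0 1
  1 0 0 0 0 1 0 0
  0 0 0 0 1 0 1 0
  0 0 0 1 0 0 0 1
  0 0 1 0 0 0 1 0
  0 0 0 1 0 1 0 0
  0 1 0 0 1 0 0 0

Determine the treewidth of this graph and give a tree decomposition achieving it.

Each bag holds 3 vertices, so the decomposition has width 2, which upper-bounds the treewidth. For the lower bound, G contains the cycle d–g–f–c–a–b–h–e–d, so G is not a forest; only forests have treewidth ≤ 1, hence tw(G) ≥ 2. Hence tw(G) = 2 exactly.

Treewidth 2.
One such decomposition:
Bags: B1 = {d, f, g}  B2 = {c, d, f}  B3 = {a, c, d}  B4 = {a, b, d}  B5 = {b, d, h}  B6 = {d, e, h}
Tree: B1–B2, B2–B3, B3–B4, B4–B5, B5–B6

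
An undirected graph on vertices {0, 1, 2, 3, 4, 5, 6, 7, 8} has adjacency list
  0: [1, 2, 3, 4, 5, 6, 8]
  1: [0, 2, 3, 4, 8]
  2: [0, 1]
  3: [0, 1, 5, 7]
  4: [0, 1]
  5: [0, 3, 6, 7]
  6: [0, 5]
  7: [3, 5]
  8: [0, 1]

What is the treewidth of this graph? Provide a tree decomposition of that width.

Treewidth 2.
One such decomposition:
Bags: B1 = {0, 3, 5}  B2 = {0, 1, 3}  B3 = {0, 5, 6}  B4 = {3, 5, 7}  B5 = {0, 1, 8}  B6 = {0, 1, 2}  B7 = {0, 1, 4}
Tree: B1–B2, B1–B3, B1–B4, B2–B5, B2–B6, B2–B7

The largest bag has 3 vertices, giving width 2; this decomposition certifies tw(G) ≤ 2. For the lower bound, the 3 vertices {0, 1, 8} are pairwise adjacent, and any tree decomposition puts a clique entirely inside one bag — forcing width ≥ 2. Therefore the treewidth is 2.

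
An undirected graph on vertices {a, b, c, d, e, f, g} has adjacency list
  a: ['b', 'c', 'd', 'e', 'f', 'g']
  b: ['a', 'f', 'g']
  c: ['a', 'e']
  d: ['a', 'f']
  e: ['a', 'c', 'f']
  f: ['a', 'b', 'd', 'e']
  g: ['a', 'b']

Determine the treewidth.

2

A width-2 tree decomposition is:
Bags: B1 = {a, c, e}  B2 = {a, e, f}  B3 = {a, b, f}  B4 = {a, d, f}  B5 = {a, b, g}
Tree: B1–B2, B2–B3, B2–B4, B3–B5
The largest bag has 3 vertices, giving width 2; this decomposition certifies tw(G) ≤ 2. Conversely, {a, b, g} is a clique of size 3, and the vertices of any clique must share a bag in every tree decomposition; so some bag has ≥ 3 vertices and tw(G) ≥ 2. Hence tw(G) = 2 exactly.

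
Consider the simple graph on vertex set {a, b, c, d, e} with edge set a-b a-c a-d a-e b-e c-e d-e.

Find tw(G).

A width-2 tree decomposition is:
Bags: B1 = {a, c, e}  B2 = {a, d, e}  B3 = {a, b, e}
Tree: B1–B2, B2–B3
The largest bag has 3 vertices, giving width 2; this decomposition certifies tw(G) ≤ 2. On the other hand G contains the 3-clique {a, d, e}. A clique must lie in a single bag of any decomposition, so no decomposition can have width below 2. Hence tw(G) = 2 exactly.

2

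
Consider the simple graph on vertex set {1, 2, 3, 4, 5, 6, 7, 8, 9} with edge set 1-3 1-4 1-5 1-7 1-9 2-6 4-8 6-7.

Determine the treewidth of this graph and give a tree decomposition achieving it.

Treewidth 1.
Bags: B1 = {1, 7}  B2 = {6, 7}  B3 = {1, 9}  B4 = {1, 4}  B5 = {2, 6}  B6 = {4, 8}  B7 = {1, 5}  B8 = {1, 3}
Tree: B1–B2, B1–B3, B1–B4, B2–B5, B4–B6, B3–B7, B7–B8

Each bag holds 2 vertices, so the decomposition has width 1, which upper-bounds the treewidth. Any graph with an edge has treewidth ≥ 1, and G has the edge 7–1. Hence tw(G) = 1 exactly.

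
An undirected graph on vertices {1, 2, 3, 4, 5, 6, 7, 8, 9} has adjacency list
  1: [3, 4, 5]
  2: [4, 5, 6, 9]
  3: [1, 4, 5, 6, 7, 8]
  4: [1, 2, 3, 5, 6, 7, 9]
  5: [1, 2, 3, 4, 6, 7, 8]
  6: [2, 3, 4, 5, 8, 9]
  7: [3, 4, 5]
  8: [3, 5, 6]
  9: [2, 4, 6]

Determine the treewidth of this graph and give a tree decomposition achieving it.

Treewidth 3.
One optimal decomposition is:
Bags: B1 = {3, 4, 5, 7}  B2 = {3, 4, 5, 6}  B3 = {2, 4, 5, 6}  B4 = {1, 3, 4, 5}  B5 = {3, 5, 6, 8}  B6 = {2, 4, 6, 9}
Tree: B1–B2, B2–B3, B1–B4, B2–B5, B3–B6

Each bag holds 4 vertices, so the decomposition has width 3, which upper-bounds the treewidth. Conversely, {3, 5, 6, 8} is a clique of size 4, and the vertices of any clique must share a bag in every tree decomposition; so some bag has ≥ 4 vertices and tw(G) ≥ 3. Combining the bounds, tw(G) = 3.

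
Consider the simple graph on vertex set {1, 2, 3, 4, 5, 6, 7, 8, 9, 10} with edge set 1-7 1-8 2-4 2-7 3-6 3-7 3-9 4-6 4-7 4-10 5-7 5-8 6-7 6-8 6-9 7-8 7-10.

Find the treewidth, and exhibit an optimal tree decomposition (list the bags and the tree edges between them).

Treewidth 2.
Bags: B1 = {3, 6, 7}  B2 = {6, 7, 8}  B3 = {5, 7, 8}  B4 = {3, 6, 9}  B5 = {4, 6, 7}  B6 = {4, 7, 10}  B7 = {1, 7, 8}  B8 = {2, 4, 7}
Tree: B1–B2, B2–B3, B1–B4, B1–B5, B5–B6, B3–B7, B5–B8

Each bag holds 3 vertices, so the decomposition has width 2, which upper-bounds the treewidth. Conversely, {3, 6, 9} is a clique of size 3, and the vertices of any clique must share a bag in every tree decomposition; so some bag has ≥ 3 vertices and tw(G) ≥ 2. Combining the bounds, tw(G) = 2.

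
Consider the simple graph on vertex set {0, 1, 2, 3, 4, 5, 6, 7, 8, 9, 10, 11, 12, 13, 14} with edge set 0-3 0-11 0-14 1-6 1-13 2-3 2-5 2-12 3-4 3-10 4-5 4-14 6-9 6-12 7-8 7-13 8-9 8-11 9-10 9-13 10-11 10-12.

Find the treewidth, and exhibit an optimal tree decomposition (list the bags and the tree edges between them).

Treewidth 3.
Bags: B1 = {1, 7, 8, 13}  B2 = {1, 8, 9, 13}  B3 = {1, 6, 8, 9}  B4 = {6, 8, 9, 11}  B5 = {6, 9, 10, 11}  B6 = {6, 10, 11, 12}  B7 = {0, 10, 11, 12}  B8 = {0, 3, 10, 12}  B9 = {0, 2, 3, 12}  B10 = {0, 2, 3, 14}  B11 = {2, 3, 4, 14}  B12 = {2, 4, 5, 14}
Tree: B1–B2, B2–B3, B3–B4, B4–B5, B5–B6, B6–B7, B7–B8, B8–B9, B9–B10, B10–B11, B11–B12

Each bag holds 4 vertices, so the decomposition has width 3, which upper-bounds the treewidth. For the lower bound: the 4 vertex sets {1,7,13}, {8}, {9}, {6,10,11,12} are disjoint, each induces a connected subgraph, and every pair is joined by at least one edge of G. Contracting each set to a single vertex therefore yields K_{4} as a minor, and since treewidth is minor-monotone, tw(G) ≥ tw(K_{4}) = 3. Combining the bounds, tw(G) = 3.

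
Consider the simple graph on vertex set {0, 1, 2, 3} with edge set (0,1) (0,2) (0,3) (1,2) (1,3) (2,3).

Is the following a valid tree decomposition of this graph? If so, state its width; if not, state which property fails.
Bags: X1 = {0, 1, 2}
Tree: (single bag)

No — vertex 3 appears in no bag.

A tree decomposition must satisfy three properties: every vertex lies in some bag; for every edge, both endpoints lie together in some bag; and for every vertex, the bags containing it form a connected subtree. Here vertex 3 appears in no bag, so the decomposition is invalid.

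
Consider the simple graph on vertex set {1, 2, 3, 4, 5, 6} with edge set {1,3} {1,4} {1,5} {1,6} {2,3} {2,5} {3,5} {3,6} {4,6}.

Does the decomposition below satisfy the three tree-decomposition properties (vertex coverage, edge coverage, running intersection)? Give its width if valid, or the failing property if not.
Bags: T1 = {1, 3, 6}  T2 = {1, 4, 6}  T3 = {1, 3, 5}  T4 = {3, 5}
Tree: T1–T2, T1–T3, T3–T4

A tree decomposition must satisfy three properties: every vertex lies in some bag; for every edge, both endpoints lie together in some bag; and for every vertex, the bags containing it form a connected subtree. Here vertex 2 appears in no bag, so the decomposition is invalid.

No — vertex 2 appears in no bag.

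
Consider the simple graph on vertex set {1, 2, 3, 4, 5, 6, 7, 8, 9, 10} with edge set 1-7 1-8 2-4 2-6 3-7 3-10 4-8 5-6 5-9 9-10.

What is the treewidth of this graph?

2

A width-2 tree decomposition is:
Bags: B1 = {5, 6, 9}  B2 = {2, 6, 9}  B3 = {2, 4, 9}  B4 = {4, 8, 9}  B5 = {1, 8, 9}  B6 = {1, 7, 9}  B7 = {3, 7, 9}  B8 = {3, 9, 10}
Tree: B1–B2, B2–B3, B3–B4, B4–B5, B5–B6, B6–B7, B7–B8
Each bag holds 3 vertices, so the decomposition has width 2, which upper-bounds the treewidth. The edges 9–5–6–2–4–8–1–7–3–10–9 form a cycle, so G is not a tree and its treewidth is at least 2. Hence tw(G) = 2 exactly.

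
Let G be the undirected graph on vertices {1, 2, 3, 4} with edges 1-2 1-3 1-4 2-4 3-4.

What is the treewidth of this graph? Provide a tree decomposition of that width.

Every bag has size at most 3, so the width is 3 − 1 = 2 and tw(G) ≤ 2. For the lower bound, the 3 vertices {1, 2, 4} are pairwise adjacent, and any tree decomposition puts a clique entirely inside one bag — forcing width ≥ 2. Therefore the treewidth is 2.

Treewidth 2.
One such decomposition:
Bags: B1 = {1, 2, 4}  B2 = {1, 3, 4}
Tree: B1–B2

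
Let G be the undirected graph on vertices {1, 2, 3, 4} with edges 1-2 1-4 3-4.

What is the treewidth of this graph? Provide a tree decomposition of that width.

Treewidth 1.
Bags: B1 = {1, 4}  B2 = {1, 2}  B3 = {3, 4}
Tree: B1–B2, B1–B3

Every bag has size at most 2, so the width is 2 − 1 = 1 and tw(G) ≤ 1. G has an edge, so its treewidth is at least 1. The upper and lower bounds meet at 1, so that is the treewidth.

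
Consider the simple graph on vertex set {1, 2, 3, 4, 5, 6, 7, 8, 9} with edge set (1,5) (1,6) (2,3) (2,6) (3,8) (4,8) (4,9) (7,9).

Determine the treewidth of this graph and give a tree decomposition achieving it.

Treewidth 1.
Bags: B1 = {7, 9}  B2 = {4, 9}  B3 = {4, 8}  B4 = {3, 8}  B5 = {2, 3}  B6 = {2, 6}  B7 = {1, 6}  B8 = {1, 5}
Tree: B1–B2, B2–B3, B3–B4, B4–B5, B5–B6, B6–B7, B7–B8

Every bag has size at most 2, so the width is 2 − 1 = 1 and tw(G) ≤ 1. G has an edge, so its treewidth is at least 1. Therefore the treewidth is 1.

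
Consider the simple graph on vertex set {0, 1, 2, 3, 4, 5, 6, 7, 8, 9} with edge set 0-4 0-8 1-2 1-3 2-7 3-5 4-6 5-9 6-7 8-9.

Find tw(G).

2

A width-2 tree decomposition is:
Bags: B1 = {3, 5, 9}  B2 = {1, 3, 9}  B3 = {1, 2, 9}  B4 = {2, 7, 9}  B5 = {6, 7, 9}  B6 = {4, 6, 9}  B7 = {0, 4, 9}  B8 = {0, 8, 9}
Tree: B1–B2, B2–B3, B3–B4, B4–B5, B5–B6, B6–B7, B7–B8
The largest bag has 3 vertices, giving width 2; this decomposition certifies tw(G) ≤ 2. Since 9–5–3–1–2–7–6–4–0–8–9 is a cycle in G, G is not acyclic. Forests are exactly the graphs of treewidth ≤ 1, so tw(G) ≥ 2. Therefore the treewidth is 2.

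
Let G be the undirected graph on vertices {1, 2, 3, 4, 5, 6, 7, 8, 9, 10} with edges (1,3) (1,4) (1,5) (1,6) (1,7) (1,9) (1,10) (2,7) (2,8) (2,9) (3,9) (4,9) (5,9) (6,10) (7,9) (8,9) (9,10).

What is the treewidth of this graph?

A width-2 tree decomposition is:
Bags: B1 = {1, 7, 9}  B2 = {2, 7, 9}  B3 = {1, 9, 10}  B4 = {1, 3, 9}  B5 = {2, 8, 9}  B6 = {1, 4, 9}  B7 = {1, 6, 10}  B8 = {1, 5, 9}
Tree: B1–B2, B1–B3, B1–B4, B2–B5, B3–B6, B3–B7, B3–B8
The largest bag has 3 vertices, giving width 2; this decomposition certifies tw(G) ≤ 2. Conversely, {2, 8, 9} is a clique of size 3, and the vertices of any clique must share a bag in every tree decomposition; so some bag has ≥ 3 vertices and tw(G) ≥ 2. Hence tw(G) = 2 exactly.

2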